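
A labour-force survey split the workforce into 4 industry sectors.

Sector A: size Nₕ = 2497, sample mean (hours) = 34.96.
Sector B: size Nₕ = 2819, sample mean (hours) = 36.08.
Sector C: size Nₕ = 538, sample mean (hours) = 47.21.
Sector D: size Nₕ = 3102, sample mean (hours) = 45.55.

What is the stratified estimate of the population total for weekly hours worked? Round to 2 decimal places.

355699.72

Estimate total by summing Nₕ·x̄ₕ over strata.
2497·34.96 + 2819·36.08 + 538·47.21 + 3102·45.55 = 87295.12 + 101709.52 + 25398.98 + 141296.1 = 355699.72.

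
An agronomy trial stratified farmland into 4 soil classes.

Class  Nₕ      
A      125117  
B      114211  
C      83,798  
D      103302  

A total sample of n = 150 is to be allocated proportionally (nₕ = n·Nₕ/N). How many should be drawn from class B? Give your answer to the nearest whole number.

40

N = 125117 + 114211 + 83798 + 103302 = 426428.
n_B = 150·114211/426428 = 40.175... → 40.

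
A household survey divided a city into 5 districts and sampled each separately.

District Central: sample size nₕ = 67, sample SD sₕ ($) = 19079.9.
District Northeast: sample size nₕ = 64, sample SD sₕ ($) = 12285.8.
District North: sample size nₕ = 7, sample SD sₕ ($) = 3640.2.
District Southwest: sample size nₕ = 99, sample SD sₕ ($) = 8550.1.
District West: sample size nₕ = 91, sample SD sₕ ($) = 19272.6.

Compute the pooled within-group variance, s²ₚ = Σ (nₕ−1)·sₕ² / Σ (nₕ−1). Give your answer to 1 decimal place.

Central: (67−1)·19079.9² = 66·364042584.01 = 24026810544.66
Northeast: (64−1)·12285.8² = 63·150940881.64 = 9509275543.32
North: (7−1)·3640.2² = 6·13251056.04 = 79506336.24
Southwest: (99−1)·8550.1² = 98·73104210.01 = 7164212580.98
West: (91−1)·19272.6² = 90·371433110.76 = 33428979968.4
Numerator = 74208784973.6; denominator = Σ(nₕ−1) = 323.
s²ₚ = 74208784973.6/323 = 229748560.290... → 229748560.3.

229748560.3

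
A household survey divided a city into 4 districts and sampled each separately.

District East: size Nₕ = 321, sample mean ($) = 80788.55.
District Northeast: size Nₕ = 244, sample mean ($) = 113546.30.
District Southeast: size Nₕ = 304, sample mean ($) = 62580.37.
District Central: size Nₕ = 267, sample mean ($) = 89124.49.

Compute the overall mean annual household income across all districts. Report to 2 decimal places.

84911.17

N = 321 + 244 + 304 + 267 = 1136.
Weight each subgroup mean by Nₕ/N and sum.
Σ Nₕx̄ₕ = 321·80788.55 + 244·113546.30 + 304·62580.37 + 267·89124.49 = 25933124.55 + 27705297.2 + 19024432.48 + 23796238.83 = 96459093.06.
Divide by N: 96459093.06 / 1136 = 84911.1735... → 84911.17.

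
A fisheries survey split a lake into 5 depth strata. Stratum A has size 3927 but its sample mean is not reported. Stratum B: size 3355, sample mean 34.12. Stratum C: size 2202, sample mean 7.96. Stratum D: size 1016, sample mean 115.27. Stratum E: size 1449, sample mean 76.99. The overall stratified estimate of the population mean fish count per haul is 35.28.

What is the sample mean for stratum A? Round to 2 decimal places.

15.50

N = 3927 + 3355 + 2202 + 1016 + 1449 = 11949.
Overall total = μ·N = 35.28·11949 = 421560.72.
Subtract the known strata: 3355·34.12 + 2202·7.96 + 1016·115.27 + 1449·76.99 = 360673.35.
Remaining total for stratum A: 421560.72 − 360673.35 = 60887.37.
Divide by its size: 60887.37 / 3927 = 15.5048... → 15.50.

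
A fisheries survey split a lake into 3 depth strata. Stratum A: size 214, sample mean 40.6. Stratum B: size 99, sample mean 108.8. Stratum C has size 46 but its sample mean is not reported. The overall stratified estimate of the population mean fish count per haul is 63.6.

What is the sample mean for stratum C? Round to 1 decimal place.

73.3

Σ Nₕx̄ₕ = N·μ, so 46·x̄_C = 359·63.6 − (214·40.6 + 99·108.8).
= 22832.4 − 19459.6 = 3372.8.
x̄_C = 3372.8 / 46 = 73.322... → 73.3.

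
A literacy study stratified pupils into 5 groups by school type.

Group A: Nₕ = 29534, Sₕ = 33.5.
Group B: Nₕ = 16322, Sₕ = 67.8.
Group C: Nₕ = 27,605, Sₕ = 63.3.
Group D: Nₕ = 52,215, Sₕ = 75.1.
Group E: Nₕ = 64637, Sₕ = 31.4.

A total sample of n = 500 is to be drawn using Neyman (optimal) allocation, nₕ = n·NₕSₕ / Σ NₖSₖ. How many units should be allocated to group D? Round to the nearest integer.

200

Σ NₕSₕ = 29534·33.5 + 16322·67.8 + 27605·63.3 + 52215·75.1 + 64637·31.4 = 9794365.4.
Share for D: 3921346.5/9794365.4 = 0.40037.
n_D = 500 × 0.40037 = 200.184... → 200.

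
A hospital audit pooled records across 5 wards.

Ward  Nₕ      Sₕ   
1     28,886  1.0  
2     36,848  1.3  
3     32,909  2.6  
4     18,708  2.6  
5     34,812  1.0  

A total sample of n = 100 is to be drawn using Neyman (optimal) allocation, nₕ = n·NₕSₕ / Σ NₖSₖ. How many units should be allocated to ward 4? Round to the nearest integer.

Σ NₕSₕ = 28886·1.0 + 36848·1.3 + 32909·2.6 + 18708·2.6 + 34812·1.0 = 245804.6.
Share for 4: 48640.8/245804.6 = 0.19788.
n_4 = 100 × 0.19788 = 19.788... → 20.

20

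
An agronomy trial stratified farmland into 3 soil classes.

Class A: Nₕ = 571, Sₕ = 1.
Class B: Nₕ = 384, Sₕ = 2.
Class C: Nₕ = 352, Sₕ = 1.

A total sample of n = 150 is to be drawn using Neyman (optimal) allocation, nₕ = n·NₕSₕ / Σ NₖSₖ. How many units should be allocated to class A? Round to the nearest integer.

51

A: NₕSₕ = 571·1 = 571
B: NₕSₕ = 384·2 = 768
C: NₕSₕ = 352·1 = 352
Σ NₕSₕ = 1691.
n_A = 150·571/1691 = 50.651... → 51.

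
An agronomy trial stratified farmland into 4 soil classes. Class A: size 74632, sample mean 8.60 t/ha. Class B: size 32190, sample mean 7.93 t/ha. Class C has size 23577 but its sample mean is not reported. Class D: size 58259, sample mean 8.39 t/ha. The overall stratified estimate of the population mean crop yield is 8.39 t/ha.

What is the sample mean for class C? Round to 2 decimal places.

N = 74632 + 32190 + 23577 + 58259 = 188658.
Overall total = μ·N = 8.39·188658 = 1582840.62.
Subtract the known strata: 74632·8.60 + 32190·7.93 + 58259·8.39 = 1385894.91.
Remaining total for class C: 1582840.62 − 1385894.91 = 196945.71.
Divide by its size: 196945.71 / 23577 = 8.3533... → 8.35.

8.35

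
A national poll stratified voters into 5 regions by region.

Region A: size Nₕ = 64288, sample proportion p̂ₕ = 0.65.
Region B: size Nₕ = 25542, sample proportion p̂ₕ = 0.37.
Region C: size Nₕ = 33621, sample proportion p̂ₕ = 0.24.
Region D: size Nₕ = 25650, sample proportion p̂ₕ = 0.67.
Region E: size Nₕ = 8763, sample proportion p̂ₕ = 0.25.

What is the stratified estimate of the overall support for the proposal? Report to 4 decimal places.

0.4984

N = 64288 + 25542 + 33621 + 25650 + 8763 = 157864.
Overall proportion = Σ (Nₕ/N)·p̂ₕ.
Σ Nₕp̂ₕ = 41787.2 + 9450.54 + 8069.04 + 17185.5 + 2190.75 = 78683.03.
78683.03 / 157864 = 0.498423... → 0.4984.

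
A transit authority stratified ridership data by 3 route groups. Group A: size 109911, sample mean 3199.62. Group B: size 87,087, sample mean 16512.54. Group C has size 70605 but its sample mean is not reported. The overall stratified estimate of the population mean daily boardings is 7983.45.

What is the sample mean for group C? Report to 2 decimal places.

4910.33

N = 109911 + 87087 + 70605 = 267603.
Overall total = μ·N = 7983.45·267603 = 2136395170.35.
Subtract the known strata: 109911·3199.62 + 87087·16512.54 = 1789701004.8.
Remaining total for group C: 2136395170.35 − 1789701004.8 = 346694165.55.
Divide by its size: 346694165.55 / 70605 = 4910.3345... → 4910.33.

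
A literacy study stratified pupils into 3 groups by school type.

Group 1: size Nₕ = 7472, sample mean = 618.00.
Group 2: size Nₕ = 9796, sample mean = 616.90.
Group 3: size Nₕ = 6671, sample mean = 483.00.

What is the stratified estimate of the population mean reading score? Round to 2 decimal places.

x̄_st = (Σ Nₕx̄ₕ) / (Σ Nₕ) = (7472·618.00 + 9796·616.90 + 6671·483.00) / 23939
= 13882941.4 / 23939 = 579.9299... → 579.93.

579.93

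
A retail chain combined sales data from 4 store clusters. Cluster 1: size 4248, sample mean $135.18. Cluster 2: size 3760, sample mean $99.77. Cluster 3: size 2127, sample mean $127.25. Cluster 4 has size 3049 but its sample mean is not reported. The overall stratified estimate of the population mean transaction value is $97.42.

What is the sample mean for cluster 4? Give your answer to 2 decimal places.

N = 4248 + 3760 + 2127 + 3049 = 13184.
Overall total = μ·N = 97.42·13184 = 1284385.28.
Subtract the known strata: 4248·135.18 + 3760·99.77 + 2127·127.25 = 1220040.59.
Remaining total for cluster 4: 1284385.28 − 1220040.59 = 64344.69.
Divide by its size: 64344.69 / 3049 = 21.1035... → 21.10.

21.10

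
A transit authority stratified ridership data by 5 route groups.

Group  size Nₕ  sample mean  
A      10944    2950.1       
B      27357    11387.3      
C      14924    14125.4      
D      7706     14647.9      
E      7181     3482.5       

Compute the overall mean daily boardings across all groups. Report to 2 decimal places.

10167.08

N = 10944 + 27357 + 14924 + 7706 + 7181 = 68112.
The stratified mean weights each stratum mean by its population share Nₕ/N.
Σ Nₕx̄ₕ = 10944·2950.1 + 27357·11387.3 + 14924·14125.4 + 7706·14647.9 + 7181·3482.5 = 32285894.4 + 311522366.1 + 210807469.6 + 112876717.4 + 25007832.5 = 692500280.
Divide by N: 692500280 / 68112 = 10167.0819... → 10167.08.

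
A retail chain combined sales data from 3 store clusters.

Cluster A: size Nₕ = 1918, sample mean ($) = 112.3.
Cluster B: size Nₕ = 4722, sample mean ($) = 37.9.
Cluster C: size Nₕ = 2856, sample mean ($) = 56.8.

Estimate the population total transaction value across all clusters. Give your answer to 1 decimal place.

Estimate total by summing Nₕ·x̄ₕ over strata.
1918·112.3 + 4722·37.9 + 2856·56.8 = 215391.4 + 178963.8 + 162220.8 = 556576.0.

556576.0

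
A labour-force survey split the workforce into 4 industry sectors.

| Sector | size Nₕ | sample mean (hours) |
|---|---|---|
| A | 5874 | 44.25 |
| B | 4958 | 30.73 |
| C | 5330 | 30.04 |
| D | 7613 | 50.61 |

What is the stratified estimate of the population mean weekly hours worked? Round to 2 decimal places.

N = 23775; weights Wₕ = Nₕ/N = (0.2471, 0.2085, 0.2242, 0.3202).
x̄_st = Σ Wₕ·x̄ₕ = 0.2471·44.25 + 0.2085·30.73 + 0.2242·30.04 + 0.3202·50.61 ≈ 40.2814...
→ 40.28.

40.28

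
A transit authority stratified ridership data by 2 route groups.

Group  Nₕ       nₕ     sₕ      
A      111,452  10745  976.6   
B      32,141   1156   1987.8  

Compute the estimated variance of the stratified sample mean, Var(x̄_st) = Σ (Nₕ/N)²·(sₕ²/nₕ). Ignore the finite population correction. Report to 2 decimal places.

N = 143593; Wₕ = Nₕ/N.
group A: (111452/143593)²·976.6²/10745 = 53.47320
group B: (32141/143593)²·1987.8²/1156 = 171.25362
Sum = 224.72683 → 224.73.

224.73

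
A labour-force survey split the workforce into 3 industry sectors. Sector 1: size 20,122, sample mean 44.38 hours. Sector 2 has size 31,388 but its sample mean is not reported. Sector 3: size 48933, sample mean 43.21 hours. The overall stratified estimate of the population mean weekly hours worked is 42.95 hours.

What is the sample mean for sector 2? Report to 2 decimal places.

41.63

N = 20122 + 31388 + 48933 = 100443.
Overall total = μ·N = 42.95·100443 = 4314026.85.
Subtract the known strata: 20122·44.38 + 48933·43.21 = 3007409.29.
Remaining total for sector 2: 4314026.85 − 3007409.29 = 1306617.56.
Divide by its size: 1306617.56 / 31388 = 41.6279... → 41.63.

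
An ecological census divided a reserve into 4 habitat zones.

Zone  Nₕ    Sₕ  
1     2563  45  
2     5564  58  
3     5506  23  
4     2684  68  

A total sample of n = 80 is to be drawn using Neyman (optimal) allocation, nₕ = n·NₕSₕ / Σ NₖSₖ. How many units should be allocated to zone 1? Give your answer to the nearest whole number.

12

Σ NₕSₕ = 2563·45 + 5564·58 + 5506·23 + 2684·68 = 747197.
Share for 1: 115335/747197 = 0.15436.
n_1 = 80 × 0.15436 = 12.349... → 12.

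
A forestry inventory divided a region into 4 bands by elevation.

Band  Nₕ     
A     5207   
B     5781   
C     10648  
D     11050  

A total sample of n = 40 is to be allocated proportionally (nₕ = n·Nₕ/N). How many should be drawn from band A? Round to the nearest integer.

Share of band A = 5207/32686 = 0.15930.
Allocate 40 × 0.15930 = 6.372... → 6.

6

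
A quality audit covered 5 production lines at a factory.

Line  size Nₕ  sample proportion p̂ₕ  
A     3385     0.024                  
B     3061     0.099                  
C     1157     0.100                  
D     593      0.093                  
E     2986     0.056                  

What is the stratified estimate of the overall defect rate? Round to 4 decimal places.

Wₕ = Nₕ/N with N = 11182: 0.3027, 0.2737, 0.1035, 0.0530, 0.2670.
p̂_st = 0.3027·0.024 + 0.2737·0.099 + 0.1035·0.100 + 0.0530·0.093 + 0.2670·0.056 ≈ 0.064599... → 0.0646.

0.0646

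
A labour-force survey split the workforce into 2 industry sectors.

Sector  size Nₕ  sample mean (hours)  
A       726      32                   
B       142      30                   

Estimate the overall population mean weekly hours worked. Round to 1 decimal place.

31.7

x̄_st = (Σ Nₕx̄ₕ) / (Σ Nₕ) = (726·32 + 142·30) / 868
= 27492 / 868 = 31.673... → 31.7.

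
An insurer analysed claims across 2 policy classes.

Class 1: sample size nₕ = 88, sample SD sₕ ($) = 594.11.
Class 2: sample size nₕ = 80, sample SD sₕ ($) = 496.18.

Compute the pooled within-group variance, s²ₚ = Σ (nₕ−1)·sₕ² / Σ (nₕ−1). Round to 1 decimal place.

302153.5

1: (88−1)·594.11² = 87·352966.6921 = 30708102.2127
2: (80−1)·496.18² = 79·246194.5924 = 19449372.7996
Numerator = 50157475.0123; denominator = Σ(nₕ−1) = 166.
s²ₚ = 50157475.0123/166 = 302153.464... → 302153.5.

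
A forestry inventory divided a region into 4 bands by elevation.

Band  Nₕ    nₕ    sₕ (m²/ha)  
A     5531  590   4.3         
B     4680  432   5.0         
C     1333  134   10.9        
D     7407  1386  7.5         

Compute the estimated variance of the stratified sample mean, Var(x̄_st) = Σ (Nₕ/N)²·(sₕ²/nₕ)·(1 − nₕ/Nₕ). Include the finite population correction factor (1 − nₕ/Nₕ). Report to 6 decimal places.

0.014574

N = 18951. Term for each stratum: Wₕ²sₕ²/nₕ·(1−nₕ/Nₕ).
Var(x̄_st) = 0.002384730 + 0.003203483 + 0.003945784 + 0.005039715 = 0.014573711 → 0.014574.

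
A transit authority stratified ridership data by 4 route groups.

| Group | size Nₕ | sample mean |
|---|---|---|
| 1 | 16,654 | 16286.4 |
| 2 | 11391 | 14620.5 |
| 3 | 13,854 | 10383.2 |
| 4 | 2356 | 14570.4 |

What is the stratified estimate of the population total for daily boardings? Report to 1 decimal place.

1: 16654·16286.4 = 271233705.6
2: 11391·14620.5 = 166542115.5
3: 13854·10383.2 = 143848852.8
4: 2356·14570.4 = 34327862.4
τ̂ = Σ Nₕx̄ₕ = 615952536.3.

615952536.3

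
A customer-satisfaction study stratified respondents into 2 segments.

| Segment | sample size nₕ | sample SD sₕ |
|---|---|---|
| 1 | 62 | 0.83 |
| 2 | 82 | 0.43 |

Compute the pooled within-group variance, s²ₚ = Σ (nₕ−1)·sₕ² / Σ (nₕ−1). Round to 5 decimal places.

1: (62−1)·0.83² = 61·0.6889 = 42.0229
2: (82−1)·0.43² = 81·0.1849 = 14.9769
Numerator = 56.9998; denominator = Σ(nₕ−1) = 142.
s²ₚ = 56.9998/142 = 0.4014070... → 0.40141.

0.40141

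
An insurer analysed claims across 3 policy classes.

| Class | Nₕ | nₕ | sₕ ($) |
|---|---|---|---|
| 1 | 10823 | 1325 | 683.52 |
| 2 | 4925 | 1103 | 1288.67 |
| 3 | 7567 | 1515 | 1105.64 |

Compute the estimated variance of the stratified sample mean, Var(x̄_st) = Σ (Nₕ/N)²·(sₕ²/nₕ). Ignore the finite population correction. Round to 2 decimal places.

228.16

N = 23315. Term for each stratum: Wₕ²sₕ²/nₕ.
Var(x̄_st) = 75.98206 + 67.18148 + 84.99463 = 228.15816 → 228.16.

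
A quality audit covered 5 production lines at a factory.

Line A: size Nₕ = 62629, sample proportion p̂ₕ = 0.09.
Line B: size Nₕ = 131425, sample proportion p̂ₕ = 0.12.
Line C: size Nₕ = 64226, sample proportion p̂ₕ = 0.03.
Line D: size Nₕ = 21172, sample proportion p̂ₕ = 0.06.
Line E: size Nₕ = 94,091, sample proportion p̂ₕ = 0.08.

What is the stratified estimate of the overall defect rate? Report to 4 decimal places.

0.0860

Wₕ = Nₕ/N with N = 373543: 0.1677, 0.3518, 0.1719, 0.0567, 0.2519.
p̂_st = 0.1677·0.09 + 0.3518·0.12 + 0.1719·0.03 + 0.0567·0.06 + 0.2519·0.08 ≈ 0.086020... → 0.0860.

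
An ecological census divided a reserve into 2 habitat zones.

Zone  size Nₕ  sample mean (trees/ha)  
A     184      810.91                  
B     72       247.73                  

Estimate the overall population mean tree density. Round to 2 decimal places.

652.52

N = 256; weights Wₕ = Nₕ/N = (0.7188, 0.2813).
x̄_st = Σ Wₕ·x̄ₕ = 0.7188·810.91 + 0.2813·247.73 ≈ 652.5156...
→ 652.52.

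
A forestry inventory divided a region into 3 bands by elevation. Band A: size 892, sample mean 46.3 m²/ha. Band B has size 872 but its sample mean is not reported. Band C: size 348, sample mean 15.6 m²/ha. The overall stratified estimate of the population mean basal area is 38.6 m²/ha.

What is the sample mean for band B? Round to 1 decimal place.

Σ Nₕx̄ₕ = N·μ, so 872·x̄_B = 2112·38.6 − (892·46.3 + 348·15.6).
= 81523.2 − 46728.4 = 34794.8.
x̄_B = 34794.8 / 872 = 39.902... → 39.9.

39.9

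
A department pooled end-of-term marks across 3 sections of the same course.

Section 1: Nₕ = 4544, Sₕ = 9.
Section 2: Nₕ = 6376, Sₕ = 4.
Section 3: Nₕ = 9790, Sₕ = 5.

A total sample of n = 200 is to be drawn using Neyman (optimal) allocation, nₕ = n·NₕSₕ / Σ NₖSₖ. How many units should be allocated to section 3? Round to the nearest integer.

1: NₕSₕ = 4544·9 = 40896
2: NₕSₕ = 6376·4 = 25504
3: NₕSₕ = 9790·5 = 48950
Σ NₕSₕ = 115350.
n_3 = 200·48950/115350 = 84.872... → 85.

85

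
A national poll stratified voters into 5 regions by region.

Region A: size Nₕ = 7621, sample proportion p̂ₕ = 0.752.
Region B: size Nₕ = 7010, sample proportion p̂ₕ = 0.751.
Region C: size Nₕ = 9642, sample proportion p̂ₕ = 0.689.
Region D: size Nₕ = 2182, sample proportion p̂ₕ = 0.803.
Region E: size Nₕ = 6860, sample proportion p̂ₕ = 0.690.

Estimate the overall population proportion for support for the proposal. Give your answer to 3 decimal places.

Wₕ = Nₕ/N with N = 33315: 0.2288, 0.2104, 0.2894, 0.0655, 0.2059.
p̂_st = 0.2288·0.752 + 0.2104·0.751 + 0.2894·0.689 + 0.0655·0.803 + 0.2059·0.690 ≈ 0.72413... → 0.724.

0.724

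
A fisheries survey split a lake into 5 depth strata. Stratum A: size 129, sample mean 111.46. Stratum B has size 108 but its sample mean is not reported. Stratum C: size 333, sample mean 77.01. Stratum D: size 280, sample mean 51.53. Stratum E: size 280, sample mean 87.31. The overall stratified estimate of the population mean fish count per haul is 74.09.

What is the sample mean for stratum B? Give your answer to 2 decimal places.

Σ Nₕx̄ₕ = N·μ, so 108·x̄_B = 1130·74.09 − (129·111.46 + 333·77.01 + 280·51.53 + 280·87.31).
= 83721.7 − 78897.87 = 4823.83.
x̄_B = 4823.83 / 108 = 44.6651... → 44.67.

44.67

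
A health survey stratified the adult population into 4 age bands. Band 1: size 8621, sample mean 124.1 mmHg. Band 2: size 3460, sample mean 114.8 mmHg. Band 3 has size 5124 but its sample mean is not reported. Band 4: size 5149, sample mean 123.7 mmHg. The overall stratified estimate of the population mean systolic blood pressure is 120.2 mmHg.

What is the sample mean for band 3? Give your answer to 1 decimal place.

113.8

N = 8621 + 3460 + 5124 + 5149 = 22354.
Overall total = μ·N = 120.2·22354 = 2686950.8.
Subtract the known strata: 8621·124.1 + 3460·114.8 + 5149·123.7 = 2104005.4.
Remaining total for band 3: 2686950.8 − 2104005.4 = 582945.4.
Divide by its size: 582945.4 / 5124 = 113.768... → 113.8.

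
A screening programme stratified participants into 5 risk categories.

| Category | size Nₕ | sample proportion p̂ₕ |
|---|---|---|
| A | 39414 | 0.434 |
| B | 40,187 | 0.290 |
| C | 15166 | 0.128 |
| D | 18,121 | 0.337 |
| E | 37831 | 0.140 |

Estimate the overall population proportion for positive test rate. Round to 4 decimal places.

0.2794

N = 39414 + 40187 + 15166 + 18121 + 37831 = 150719.
Overall proportion = Σ (Nₕ/N)·p̂ₕ.
Σ Nₕp̂ₕ = 17105.676 + 11654.23 + 1941.248 + 6106.777 + 5296.34 = 42104.271.
42104.271 / 150719 = 0.279356... → 0.2794.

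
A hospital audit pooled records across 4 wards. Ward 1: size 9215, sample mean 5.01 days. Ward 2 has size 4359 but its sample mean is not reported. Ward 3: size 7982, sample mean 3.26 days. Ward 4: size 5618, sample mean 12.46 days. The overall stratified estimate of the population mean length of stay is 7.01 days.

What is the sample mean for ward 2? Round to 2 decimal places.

Σ Nₕx̄ₕ = N·μ, so 4359·x̄_2 = 27174·7.01 − (9215·5.01 + 7982·3.26 + 5618·12.46).
= 190489.74 − 142188.75 = 48300.99.
x̄_2 = 48300.99 / 4359 = 11.0808... → 11.08.

11.08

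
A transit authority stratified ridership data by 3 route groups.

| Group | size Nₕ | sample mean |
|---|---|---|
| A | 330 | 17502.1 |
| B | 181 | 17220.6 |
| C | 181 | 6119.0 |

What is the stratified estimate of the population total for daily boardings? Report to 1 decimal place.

Population total = Σ Nₕ·x̄ₕ (each stratum's size times its mean).
330·17502.1 + 181·17220.6 + 181·6119.0 = 5775693 + 3116928.6 + 1107539 = 10000160.6.

10000160.6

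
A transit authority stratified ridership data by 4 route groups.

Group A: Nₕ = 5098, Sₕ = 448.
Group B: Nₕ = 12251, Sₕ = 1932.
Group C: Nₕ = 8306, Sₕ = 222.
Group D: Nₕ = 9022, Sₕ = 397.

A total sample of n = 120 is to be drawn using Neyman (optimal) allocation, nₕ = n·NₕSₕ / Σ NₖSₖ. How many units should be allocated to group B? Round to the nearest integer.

A: NₕSₕ = 5098·448 = 2283904
B: NₕSₕ = 12251·1932 = 23668932
C: NₕSₕ = 8306·222 = 1843932
D: NₕSₕ = 9022·397 = 3581734
Σ NₕSₕ = 31378502.
n_B = 120·23668932/31378502 = 90.516... → 91.

91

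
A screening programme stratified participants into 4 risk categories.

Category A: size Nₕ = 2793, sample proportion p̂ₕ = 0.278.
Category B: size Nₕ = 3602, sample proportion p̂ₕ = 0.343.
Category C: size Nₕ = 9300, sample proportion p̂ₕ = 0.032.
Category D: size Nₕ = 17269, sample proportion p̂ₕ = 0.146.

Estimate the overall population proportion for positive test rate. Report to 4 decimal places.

Wₕ = Nₕ/N with N = 32964: 0.0847, 0.1093, 0.2821, 0.5239.
p̂_st = 0.0847·0.278 + 0.1093·0.343 + 0.2821·0.032 + 0.5239·0.146 ≈ 0.146548... → 0.1465.

0.1465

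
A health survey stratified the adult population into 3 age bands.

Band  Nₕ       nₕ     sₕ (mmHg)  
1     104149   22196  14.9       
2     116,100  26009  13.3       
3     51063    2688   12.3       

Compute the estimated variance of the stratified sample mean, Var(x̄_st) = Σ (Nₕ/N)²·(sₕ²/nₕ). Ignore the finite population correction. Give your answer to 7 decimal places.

0.0047130

N = 271312. Term for each stratum: Wₕ²sₕ²/nₕ.
Var(x̄_st) = 0.0014739068 + 0.0012453920 + 0.0019936807 = 0.0047129795 → 0.0047130.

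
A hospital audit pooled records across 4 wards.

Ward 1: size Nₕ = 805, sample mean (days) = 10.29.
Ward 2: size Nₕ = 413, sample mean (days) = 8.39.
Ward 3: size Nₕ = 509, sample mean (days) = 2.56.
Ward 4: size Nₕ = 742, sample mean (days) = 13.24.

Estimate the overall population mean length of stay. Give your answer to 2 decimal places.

9.27

x̄_st = (Σ Nₕx̄ₕ) / (Σ Nₕ) = (805·10.29 + 413·8.39 + 509·2.56 + 742·13.24) / 2469
= 22875.64 / 2469 = 9.2651... → 9.27.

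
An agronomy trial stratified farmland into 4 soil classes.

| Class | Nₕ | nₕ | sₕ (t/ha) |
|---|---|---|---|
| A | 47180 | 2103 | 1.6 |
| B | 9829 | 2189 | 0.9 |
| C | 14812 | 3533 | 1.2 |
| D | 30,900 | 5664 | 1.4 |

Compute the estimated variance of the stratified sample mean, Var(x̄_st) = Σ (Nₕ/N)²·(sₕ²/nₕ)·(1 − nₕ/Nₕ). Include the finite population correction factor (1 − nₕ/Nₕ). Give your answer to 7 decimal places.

0.0002800

N = 102721. Term for each stratum: Wₕ²sₕ²/nₕ·(1−nₕ/Nₕ).
Var(x̄_st) = 0.0002453551 + 0.0000026334 + 0.0000064533 + 0.0000255737 = 0.0002800156 → 0.0002800.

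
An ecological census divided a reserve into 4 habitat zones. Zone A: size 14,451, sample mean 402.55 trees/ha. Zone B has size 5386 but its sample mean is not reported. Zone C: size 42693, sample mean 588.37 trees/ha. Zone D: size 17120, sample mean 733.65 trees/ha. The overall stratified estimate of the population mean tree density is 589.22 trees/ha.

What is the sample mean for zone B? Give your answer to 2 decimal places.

637.72

N = 14451 + 5386 + 42693 + 17120 = 79650.
Overall total = μ·N = 589.22·79650 = 46931373.
Subtract the known strata: 14451·402.55 + 42693·588.37 + 17120·733.65 = 43496618.46.
Remaining total for zone B: 46931373 − 43496618.46 = 3434754.54.
Divide by its size: 3434754.54 / 5386 = 637.7190... → 637.72.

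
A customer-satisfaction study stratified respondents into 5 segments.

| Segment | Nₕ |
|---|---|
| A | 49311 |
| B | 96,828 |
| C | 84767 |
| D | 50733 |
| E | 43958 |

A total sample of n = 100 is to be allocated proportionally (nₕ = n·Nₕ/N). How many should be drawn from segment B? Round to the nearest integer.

Share of segment B = 96828/325597 = 0.29739.
Allocate 100 × 0.29739 = 29.739... → 30.

30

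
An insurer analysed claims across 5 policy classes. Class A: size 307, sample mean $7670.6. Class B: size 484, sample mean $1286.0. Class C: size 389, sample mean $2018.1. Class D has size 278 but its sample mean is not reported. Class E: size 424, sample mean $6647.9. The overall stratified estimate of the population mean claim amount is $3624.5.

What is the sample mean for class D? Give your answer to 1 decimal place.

Σ Nₕx̄ₕ = N·μ, so 278·x̄_D = 1882·3624.5 − (307·7670.6 + 484·1286.0 + 389·2018.1 + 424·6647.9).
= 6821309 − 6581048.7 = 240260.3.
x̄_D = 240260.3 / 278 = 864.246... → 864.2.

864.2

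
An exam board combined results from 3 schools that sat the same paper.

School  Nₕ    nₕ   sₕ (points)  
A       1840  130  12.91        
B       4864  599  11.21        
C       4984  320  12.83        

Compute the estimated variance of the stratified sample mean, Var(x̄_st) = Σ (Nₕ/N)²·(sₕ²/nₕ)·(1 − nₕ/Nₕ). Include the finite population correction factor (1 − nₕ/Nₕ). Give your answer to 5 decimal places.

N = 11688. Term for each stratum: Wₕ²sₕ²/nₕ·(1−nₕ/Nₕ).
Var(x̄_st) = 0.02952859 + 0.03185786 + 0.08753052 = 0.14891697 → 0.14892.

0.14892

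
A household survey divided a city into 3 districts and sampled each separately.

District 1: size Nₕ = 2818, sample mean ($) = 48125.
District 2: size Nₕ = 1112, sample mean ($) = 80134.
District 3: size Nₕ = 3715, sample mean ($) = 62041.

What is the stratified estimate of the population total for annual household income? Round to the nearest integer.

455207573

1: 2818·48125 = 135616250
2: 1112·80134 = 89109008
3: 3715·62041 = 230482315
τ̂ = Σ Nₕx̄ₕ = 455207573.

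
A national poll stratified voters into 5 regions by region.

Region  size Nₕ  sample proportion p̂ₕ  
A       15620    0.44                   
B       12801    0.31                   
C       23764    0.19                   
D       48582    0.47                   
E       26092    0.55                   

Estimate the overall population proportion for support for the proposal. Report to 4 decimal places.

Wₕ = Nₕ/N with N = 126859: 0.1231, 0.1009, 0.1873, 0.3830, 0.2057.
p̂_st = 0.1231·0.44 + 0.1009·0.31 + 0.1873·0.19 + 0.3830·0.47 + 0.2057·0.55 ≈ 0.414164... → 0.4142.

0.4142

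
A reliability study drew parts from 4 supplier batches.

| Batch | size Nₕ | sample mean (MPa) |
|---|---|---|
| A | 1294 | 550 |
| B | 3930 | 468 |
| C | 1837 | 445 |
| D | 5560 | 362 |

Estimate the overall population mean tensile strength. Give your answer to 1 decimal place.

426.4

N = 1294 + 3930 + 1837 + 5560 = 12621.
The stratified mean weights each stratum mean by its population share Nₕ/N.
Σ Nₕx̄ₕ = 1294·550 + 3930·468 + 1837·445 + 5560·362 = 711700 + 1839240 + 817465 + 2012720 = 5381125.
Divide by N: 5381125 / 12621 = 426.363... → 426.4.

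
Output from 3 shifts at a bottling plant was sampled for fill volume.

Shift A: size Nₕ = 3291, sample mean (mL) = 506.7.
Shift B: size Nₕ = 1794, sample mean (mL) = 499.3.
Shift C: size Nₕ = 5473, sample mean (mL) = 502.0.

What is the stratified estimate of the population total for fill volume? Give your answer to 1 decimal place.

5310739.9

Estimate total by summing Nₕ·x̄ₕ over strata.
3291·506.7 + 1794·499.3 + 5473·502.0 = 1667549.7 + 895744.2 + 2747446 = 5310739.9.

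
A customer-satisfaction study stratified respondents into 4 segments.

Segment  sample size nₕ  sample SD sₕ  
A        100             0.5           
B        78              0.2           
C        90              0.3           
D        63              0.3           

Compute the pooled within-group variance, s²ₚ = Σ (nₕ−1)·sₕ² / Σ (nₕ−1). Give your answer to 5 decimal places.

A: (100−1)·0.5² = 99·0.25 = 24.75
B: (78−1)·0.2² = 77·0.04 = 3.08
C: (90−1)·0.3² = 89·0.09 = 8.01
D: (63−1)·0.3² = 62·0.09 = 5.58
Numerator = 41.42; denominator = Σ(nₕ−1) = 327.
s²ₚ = 41.42/327 = 0.1266667... → 0.12667.

0.12667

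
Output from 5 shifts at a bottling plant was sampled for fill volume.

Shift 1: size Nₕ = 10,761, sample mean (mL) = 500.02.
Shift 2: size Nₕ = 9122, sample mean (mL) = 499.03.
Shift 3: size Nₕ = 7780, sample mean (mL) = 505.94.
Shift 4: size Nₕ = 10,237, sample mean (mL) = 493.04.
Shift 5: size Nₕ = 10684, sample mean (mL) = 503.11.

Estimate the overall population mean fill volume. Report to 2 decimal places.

499.99

N = 10761 + 9122 + 7780 + 10237 + 10684 = 48584.
Overall mean = Σ (Nₕ/N)·x̄ₕ — weight by population share, not a simple average.
Σ Nₕx̄ₕ = 10761·500.02 + 9122·499.03 + 7780·505.94 + 10237·493.04 + 10684·503.11 = 5380715.22 + 4552151.66 + 3936213.2 + 5047250.48 + 5375227.24 = 24291557.8.
Divide by N: 24291557.8 / 48584 = 499.9909... → 499.99.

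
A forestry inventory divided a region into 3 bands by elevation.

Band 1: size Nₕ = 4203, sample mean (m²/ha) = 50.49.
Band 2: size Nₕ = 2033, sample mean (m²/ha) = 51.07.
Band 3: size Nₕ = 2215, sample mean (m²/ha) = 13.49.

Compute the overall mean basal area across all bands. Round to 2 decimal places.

40.93

x̄_st = (Σ Nₕx̄ₕ) / (Σ Nₕ) = (4203·50.49 + 2033·51.07 + 2215·13.49) / 8451
= 345915.13 / 8451 = 40.9319... → 40.93.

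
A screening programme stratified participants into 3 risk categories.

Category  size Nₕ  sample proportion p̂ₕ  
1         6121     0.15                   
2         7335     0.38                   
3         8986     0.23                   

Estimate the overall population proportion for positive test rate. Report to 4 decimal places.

Wₕ = Nₕ/N with N = 22442: 0.2727, 0.3268, 0.4004.
p̂_st = 0.2727·0.15 + 0.3268·0.38 + 0.4004·0.23 ≈ 0.257207... → 0.2572.

0.2572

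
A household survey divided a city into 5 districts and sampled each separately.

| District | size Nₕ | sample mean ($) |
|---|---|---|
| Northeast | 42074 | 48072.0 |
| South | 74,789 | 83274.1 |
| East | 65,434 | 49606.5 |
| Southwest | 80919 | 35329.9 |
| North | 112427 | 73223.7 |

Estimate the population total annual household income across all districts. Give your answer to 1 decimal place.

Population total = Σ Nₕ·x̄ₕ (each stratum's size times its mean).
42074·48072.0 + 74789·83274.1 + 65434·49606.5 + 80919·35329.9 + 112427·73223.7 = 2022581328 + 6227986664.9 + 3245951721 + 2858860178.1 + 8232320919.9 = 22587700811.9.

22587700811.9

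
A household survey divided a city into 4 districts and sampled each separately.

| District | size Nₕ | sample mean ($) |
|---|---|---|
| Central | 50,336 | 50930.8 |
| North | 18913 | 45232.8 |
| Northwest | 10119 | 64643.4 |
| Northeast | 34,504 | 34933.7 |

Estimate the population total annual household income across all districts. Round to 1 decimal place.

Central: 50336·50930.8 = 2563652748.8
North: 18913·45232.8 = 855487946.4
Northwest: 10119·64643.4 = 654126564.6
Northeast: 34504·34933.7 = 1205352384.8
τ̂ = Σ Nₕx̄ₕ = 5278619644.6.

5278619644.6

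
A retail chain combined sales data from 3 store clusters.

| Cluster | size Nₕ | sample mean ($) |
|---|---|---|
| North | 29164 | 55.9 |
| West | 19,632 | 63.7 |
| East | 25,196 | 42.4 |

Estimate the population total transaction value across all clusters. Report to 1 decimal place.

3949136.4

North: 29164·55.9 = 1630267.6
West: 19632·63.7 = 1250558.4
East: 25196·42.4 = 1068310.4
τ̂ = Σ Nₕx̄ₕ = 3949136.4.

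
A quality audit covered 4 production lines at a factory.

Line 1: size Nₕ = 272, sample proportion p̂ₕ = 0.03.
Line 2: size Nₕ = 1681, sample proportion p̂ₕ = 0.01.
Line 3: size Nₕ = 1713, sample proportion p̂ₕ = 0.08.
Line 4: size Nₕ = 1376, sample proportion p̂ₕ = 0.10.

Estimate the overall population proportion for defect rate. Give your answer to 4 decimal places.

Wₕ = Nₕ/N with N = 5042: 0.0539, 0.3334, 0.3397, 0.2729.
p̂_st = 0.0539·0.03 + 0.3334·0.01 + 0.3397·0.08 + 0.2729·0.10 ≈ 0.059423... → 0.0594.

0.0594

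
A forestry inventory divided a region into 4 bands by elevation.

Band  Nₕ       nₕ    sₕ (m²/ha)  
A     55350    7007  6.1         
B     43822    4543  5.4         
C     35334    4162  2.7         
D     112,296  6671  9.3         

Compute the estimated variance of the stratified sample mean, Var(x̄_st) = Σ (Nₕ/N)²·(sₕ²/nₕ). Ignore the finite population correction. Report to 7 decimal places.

0.0031895

N = 246802; Wₕ = Nₕ/N.
band A: (55350/246802)²·6.1²/7007 = 0.0002670948
band B: (43822/246802)²·5.4²/4543 = 0.0002023633
band C: (35334/246802)²·2.7²/4162 = 0.0000359016
band D: (112296/246802)²·9.3²/6671 = 0.0026841463
Sum = 0.0031895060 → 0.0031895.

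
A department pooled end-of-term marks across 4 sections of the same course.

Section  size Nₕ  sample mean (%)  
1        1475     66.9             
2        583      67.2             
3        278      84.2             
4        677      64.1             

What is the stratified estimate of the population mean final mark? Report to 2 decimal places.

x̄_st = (Σ Nₕx̄ₕ) / (Σ Nₕ) = (1475·66.9 + 583·67.2 + 278·84.2 + 677·64.1) / 3013
= 204658.4 / 3013 = 67.9251... → 67.93.

67.93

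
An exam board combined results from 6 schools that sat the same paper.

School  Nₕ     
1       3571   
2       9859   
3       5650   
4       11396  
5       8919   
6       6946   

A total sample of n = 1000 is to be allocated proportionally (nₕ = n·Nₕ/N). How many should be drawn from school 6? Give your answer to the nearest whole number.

N = 3571 + 9859 + 5650 + 11396 + 8919 + 6946 = 46341.
n_6 = 1000·6946/46341 = 149.889... → 150.

150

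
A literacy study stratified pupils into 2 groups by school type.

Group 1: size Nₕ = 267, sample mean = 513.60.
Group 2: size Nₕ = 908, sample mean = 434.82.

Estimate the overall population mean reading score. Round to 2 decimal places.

N = 267 + 908 = 1175.
Overall mean = Σ (Nₕ/N)·x̄ₕ — weight by population share, not a simple average.
Σ Nₕx̄ₕ = 267·513.60 + 908·434.82 = 137131.2 + 394816.56 = 531947.76.
Divide by N: 531947.76 / 1175 = 452.7215... → 452.72.

452.72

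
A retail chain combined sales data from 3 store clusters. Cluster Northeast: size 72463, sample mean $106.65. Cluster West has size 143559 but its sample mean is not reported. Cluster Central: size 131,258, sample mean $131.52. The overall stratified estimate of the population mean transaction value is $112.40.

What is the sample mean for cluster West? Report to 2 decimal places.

97.82

N = 72463 + 143559 + 131258 = 347280.
Overall total = μ·N = 112.40·347280 = 39034272.
Subtract the known strata: 72463·106.65 + 131258·131.52 = 24991231.11.
Remaining total for cluster West: 39034272 − 24991231.11 = 14043040.89.
Divide by its size: 14043040.89 / 143559 = 97.8207... → 97.82.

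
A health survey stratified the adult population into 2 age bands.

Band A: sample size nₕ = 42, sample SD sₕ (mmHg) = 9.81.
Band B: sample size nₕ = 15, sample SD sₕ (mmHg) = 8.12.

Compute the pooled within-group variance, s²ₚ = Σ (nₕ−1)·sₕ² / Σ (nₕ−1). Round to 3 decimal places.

A: (42−1)·9.81² = 41·96.2361 = 3945.6801
B: (15−1)·8.12² = 14·65.9344 = 923.0816
Numerator = 4868.7617; denominator = Σ(nₕ−1) = 55.
s²ₚ = 4868.7617/55 = 88.52294 → 88.523.

88.523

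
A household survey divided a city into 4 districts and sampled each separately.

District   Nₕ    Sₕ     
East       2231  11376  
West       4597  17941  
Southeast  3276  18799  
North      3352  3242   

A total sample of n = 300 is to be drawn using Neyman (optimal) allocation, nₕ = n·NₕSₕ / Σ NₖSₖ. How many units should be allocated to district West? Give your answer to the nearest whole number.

137

East: NₕSₕ = 2231·11376 = 25379856
West: NₕSₕ = 4597·17941 = 82474777
Southeast: NₕSₕ = 3276·18799 = 61585524
North: NₕSₕ = 3352·3242 = 10867184
Σ NₕSₕ = 180307341.
n_West = 300·82474777/180307341 = 137.224... → 137.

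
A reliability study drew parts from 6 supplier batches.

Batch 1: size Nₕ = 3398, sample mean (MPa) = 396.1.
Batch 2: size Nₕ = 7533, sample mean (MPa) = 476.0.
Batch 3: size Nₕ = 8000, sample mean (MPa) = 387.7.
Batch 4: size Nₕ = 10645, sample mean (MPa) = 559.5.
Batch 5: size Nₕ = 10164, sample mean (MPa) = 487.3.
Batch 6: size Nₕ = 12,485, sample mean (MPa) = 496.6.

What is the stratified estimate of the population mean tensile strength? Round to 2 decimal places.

N = 52225; weights Wₕ = Nₕ/N = (0.0651, 0.1442, 0.1532, 0.2038, 0.1946, 0.2391).
x̄_st = Σ Wₕ·x̄ₕ = 0.0651·396.1 + 0.1442·476.0 + 0.1532·387.7 + 0.2038·559.5 + 0.1946·487.3 + 0.2391·496.6 ≈ 481.4189...
→ 481.42.

481.42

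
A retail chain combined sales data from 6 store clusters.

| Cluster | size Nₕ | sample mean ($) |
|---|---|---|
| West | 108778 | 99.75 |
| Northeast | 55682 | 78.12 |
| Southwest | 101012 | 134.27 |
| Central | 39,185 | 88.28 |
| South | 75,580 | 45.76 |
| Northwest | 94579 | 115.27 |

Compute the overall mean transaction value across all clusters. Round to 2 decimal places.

98.11

N = 108778 + 55682 + 101012 + 39185 + 75580 + 94579 = 474816.
Overall mean = Σ (Nₕ/N)·x̄ₕ — weight by population share, not a simple average.
Σ Nₕx̄ₕ = 108778·99.75 + 55682·78.12 + 101012·134.27 + 39185·88.28 + 75580·45.76 + 94579·115.27 = 10850605.5 + 4349877.84 + 13562881.24 + 3459251.8 + 3458540.8 + 10902121.33 = 46583278.51.
Divide by N: 46583278.51 / 474816 = 98.1081... → 98.11.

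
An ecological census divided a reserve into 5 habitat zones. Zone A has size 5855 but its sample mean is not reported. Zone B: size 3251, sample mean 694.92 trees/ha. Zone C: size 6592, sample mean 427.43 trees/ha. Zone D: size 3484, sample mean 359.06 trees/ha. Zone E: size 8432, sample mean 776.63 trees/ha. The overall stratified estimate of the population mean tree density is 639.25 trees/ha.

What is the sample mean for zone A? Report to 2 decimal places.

815.70

Σ Nₕx̄ₕ = N·μ, so 5855·x̄_A = 27614·639.25 − (3251·694.92 + 6592·427.43 + 3484·359.06 + 8432·776.63).
= 17652249.5 − 12876312.68 = 4775936.82.
x̄_A = 4775936.82 / 5855 = 815.7023... → 815.70.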